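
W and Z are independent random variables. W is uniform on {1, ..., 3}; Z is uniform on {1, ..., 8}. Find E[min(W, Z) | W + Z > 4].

P(W + Z > 4) = 3/4.
Summing min(W,Z)·P(x,y) over outcomes with W + Z > 4 gives 37/24.
E[min(W, Z) | W + Z > 4] = (37/24) / (3/4) = 37/18.

37/18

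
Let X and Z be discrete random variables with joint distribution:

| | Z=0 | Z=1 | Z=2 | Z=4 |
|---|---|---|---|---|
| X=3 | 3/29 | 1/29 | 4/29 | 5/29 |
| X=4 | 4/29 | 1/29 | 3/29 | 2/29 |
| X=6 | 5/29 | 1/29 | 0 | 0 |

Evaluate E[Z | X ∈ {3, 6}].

P(X ∈ {3, 6}) = 19/29.
Σ Z·P over the event = 0·(3/29) + 1·(1/29) + 2·(4/29) + 4·(5/29) + 0·(5/29) + 1·(1/29) = 30/29.
E[Z | X ∈ {3, 6}] = (30/29) / (19/29) = 30/19.

30/19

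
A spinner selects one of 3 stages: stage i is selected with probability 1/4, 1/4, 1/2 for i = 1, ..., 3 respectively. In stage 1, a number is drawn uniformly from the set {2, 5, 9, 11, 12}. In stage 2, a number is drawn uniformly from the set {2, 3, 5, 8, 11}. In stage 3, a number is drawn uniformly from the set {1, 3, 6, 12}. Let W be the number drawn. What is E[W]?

E[W | stage 1] = (2+5+9+11+12)/5 = 39/5.
E[W | stage 2] = (2+3+5+8+11)/5 = 29/5.
E[W | stage 3] = (1+3+6+12)/4 = 11/2.
E[W] = (1/4)·(39/5) + (1/4)·(29/5) + (1/2)·(11/2) = 123/20.

123/20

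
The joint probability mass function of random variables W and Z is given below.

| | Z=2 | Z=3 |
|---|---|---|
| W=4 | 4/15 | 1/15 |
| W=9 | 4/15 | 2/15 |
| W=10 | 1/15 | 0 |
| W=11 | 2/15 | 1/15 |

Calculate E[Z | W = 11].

P(W = 11) = 1/5.
Σ Z·P over the event = 2·(2/15) + 3·(1/15) = 7/15.
E[Z | W = 11] = (7/15) / (1/5) = 7/3.

7/3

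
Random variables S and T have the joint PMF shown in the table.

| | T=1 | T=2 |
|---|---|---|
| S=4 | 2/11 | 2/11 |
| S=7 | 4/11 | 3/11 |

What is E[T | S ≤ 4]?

P(S ≤ 4) = 4/11.
Σ T·P over the event = 1·(2/11) + 2·(2/11) = 6/11.
E[T | S ≤ 4] = (6/11) / (4/11) = 3/2.

3/2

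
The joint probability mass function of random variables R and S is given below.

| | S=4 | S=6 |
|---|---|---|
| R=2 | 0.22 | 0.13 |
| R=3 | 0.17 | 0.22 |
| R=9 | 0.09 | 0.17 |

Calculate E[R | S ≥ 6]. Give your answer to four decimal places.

P(S ≥ 6) = 0.52.
Σ R·P over the event = 2·(0.13) + 3·(0.22) + 9·(0.17) = 2.45.
E[R | S ≥ 6] = (2.45) / (0.52) = 4.7115.

4.7115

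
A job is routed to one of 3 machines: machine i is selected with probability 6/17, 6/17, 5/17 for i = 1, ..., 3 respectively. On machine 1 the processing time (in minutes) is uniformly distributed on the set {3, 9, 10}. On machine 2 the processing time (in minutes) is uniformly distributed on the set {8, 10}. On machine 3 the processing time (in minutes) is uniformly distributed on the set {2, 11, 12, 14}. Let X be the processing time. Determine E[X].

587/68

E[X | machine 1] = (3+9+10)/3 = 22/3.
E[X | machine 2] = (8+10)/2 = 9.
E[X | machine 3] = (2+11+12+14)/4 = 39/4.
By the law of total expectation,
E[X] = (6/17)·(22/3) + (6/17)·(9) + (5/17)·(39/4) = 587/68.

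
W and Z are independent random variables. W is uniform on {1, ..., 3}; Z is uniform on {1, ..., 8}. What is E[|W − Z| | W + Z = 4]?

4/3

P(W + Z = 4) = 1/8.
Summing |W−Z|·P(x,y) over outcomes with W + Z = 4 gives 1/6.
E[|W − Z| | W + Z = 4] = (1/6) / (1/8) = 4/3.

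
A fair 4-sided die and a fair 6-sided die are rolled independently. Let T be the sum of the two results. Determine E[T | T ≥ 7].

8

P(T ≥ 7) = 5/12.
Σ over the event: 7·1/6 + 8·1/8 + 9·1/12 + 10·1/24 = 10/3.
E[T | T ≥ 7] = (10/3) / (5/12) = 8.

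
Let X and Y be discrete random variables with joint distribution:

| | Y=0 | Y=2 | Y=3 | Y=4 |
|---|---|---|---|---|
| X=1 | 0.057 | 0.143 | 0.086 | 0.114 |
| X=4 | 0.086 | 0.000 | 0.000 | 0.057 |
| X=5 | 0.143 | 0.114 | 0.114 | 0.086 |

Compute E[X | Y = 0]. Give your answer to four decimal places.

P(Y = 0) = 0.286.
Σ X·P over the event = 1·(0.057) + 4·(0.086) + 5·(0.143) = 1.116.
E[X | Y = 0] = (1.116) / (0.286) = 3.9021.

3.9021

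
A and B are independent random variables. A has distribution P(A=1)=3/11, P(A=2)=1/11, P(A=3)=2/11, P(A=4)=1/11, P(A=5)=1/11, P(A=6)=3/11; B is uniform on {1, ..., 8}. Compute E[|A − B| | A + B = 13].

3/2

P(A + B = 13) = 1/22.
Summing |A−B|·P(x,y) over outcomes with A + B = 13 gives 3/44.
E[|A − B| | A + B = 13] = (3/44) / (1/22) = 3/2.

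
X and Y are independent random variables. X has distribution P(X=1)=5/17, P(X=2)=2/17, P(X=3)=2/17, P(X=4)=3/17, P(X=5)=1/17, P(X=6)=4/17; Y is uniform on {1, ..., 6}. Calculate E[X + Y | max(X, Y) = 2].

29/9

P(max(X, Y) = 2) = 3/34.
Summing (X+Y)·P(x,y) over outcomes with max(X, Y) = 2 gives 29/102.
E[X + Y | max(X, Y) = 2] = (29/102) / (3/34) = 29/9.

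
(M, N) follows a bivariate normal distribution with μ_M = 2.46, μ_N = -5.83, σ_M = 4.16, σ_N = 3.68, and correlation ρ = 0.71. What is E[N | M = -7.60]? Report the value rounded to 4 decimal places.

E[N | M=x] = μ_N + ρ(σ_N/σ_M)(x − μ_M) for jointly normal variables.
E[N | M=-7.60] = -5.83 + (0.71)·(3.68/4.16)·(-7.60 − (2.46)) = -5.83 + (0.62808)·(-10.06) = -12.1485.

-12.1485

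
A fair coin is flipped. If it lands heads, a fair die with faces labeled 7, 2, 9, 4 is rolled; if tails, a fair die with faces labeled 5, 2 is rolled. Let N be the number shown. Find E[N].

E[N | heads] = (7+2+9+4)/4 = 11/2.
E[N | tails] = (5+2)/2 = 7/2.
E[N] = (1/2)·(11/2) + (1/2)·(7/2) = 9/2.

9/2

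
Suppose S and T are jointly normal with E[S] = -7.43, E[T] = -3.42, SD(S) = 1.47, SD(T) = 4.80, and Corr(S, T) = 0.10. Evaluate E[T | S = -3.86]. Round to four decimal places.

For a bivariate normal, E[T | S=x] = μ_T + ρ·(σ_T/σ_S)·(x − μ_S).
E[T | S=-3.86] = -3.42 + (0.10)·(4.80/1.47)·(-3.86 − (-7.43)) = -3.42 + (0.32653)·(3.57) = -2.2543.

-2.2543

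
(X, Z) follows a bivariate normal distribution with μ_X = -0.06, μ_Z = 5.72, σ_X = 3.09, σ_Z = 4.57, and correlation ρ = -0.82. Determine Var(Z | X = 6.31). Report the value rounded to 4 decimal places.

6.8419

Var(Z | X=x) = (1 − ρ²)·σ_Z².
Var(Z | X=6.31) = (4.57)²·(1 − (-0.82)²) = 20.8849·0.3276 = 6.8419.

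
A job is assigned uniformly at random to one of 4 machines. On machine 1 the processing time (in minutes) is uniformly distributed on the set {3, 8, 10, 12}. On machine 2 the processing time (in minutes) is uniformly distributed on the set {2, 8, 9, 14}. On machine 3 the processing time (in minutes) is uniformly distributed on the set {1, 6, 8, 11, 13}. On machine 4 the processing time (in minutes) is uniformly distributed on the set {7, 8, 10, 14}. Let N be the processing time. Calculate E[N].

681/80

E[N | machine 1] = (3+8+10+12)/4 = 33/4.
E[N | machine 2] = (2+8+9+14)/4 = 33/4.
E[N | machine 3] = (1+6+8+11+13)/5 = 39/5.
E[N | machine 4] = (7+8+10+14)/4 = 39/4.
By the law of total expectation,
E[N] = (1/4)·(33/4) + (1/4)·(33/4) + (1/4)·(39/5) + (1/4)·(39/4) = 681/80.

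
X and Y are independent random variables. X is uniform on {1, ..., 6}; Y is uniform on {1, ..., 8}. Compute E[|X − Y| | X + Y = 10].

14/5

Outcomes with X + Y = 10: (2,8), (3,7), (4,6), (5,5), (6,4), each with probability 1/48.
E[|X − Y| | X + Y = 10] = (6 + 4 + 2 + 0 + 2) / 5 = 14/5.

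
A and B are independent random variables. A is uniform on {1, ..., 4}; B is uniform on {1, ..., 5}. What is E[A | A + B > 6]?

10/3

Outcomes with A + B > 6: (2,5), (3,4), (3,5), (4,3), (4,4), (4,5), each with probability 1/20.
E[A | A + B > 6] = (2 + 3 + 3 + 4 + 4 + 4) / 6 = 10/3.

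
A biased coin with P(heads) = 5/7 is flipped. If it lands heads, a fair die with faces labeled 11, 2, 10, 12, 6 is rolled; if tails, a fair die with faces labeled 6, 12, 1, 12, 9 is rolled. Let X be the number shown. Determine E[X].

E[X | heads] = (11+2+10+12+6)/5 = 41/5.
E[X | tails] = (6+12+1+12+9)/5 = 8.
E[X] = (5/7)·(41/5) + (2/7)·(8) = 57/7.

57/7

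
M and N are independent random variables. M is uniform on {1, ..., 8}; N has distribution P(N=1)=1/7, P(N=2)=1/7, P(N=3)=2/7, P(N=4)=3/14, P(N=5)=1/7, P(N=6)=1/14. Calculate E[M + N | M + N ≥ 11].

P(M + N ≥ 11) = 5/28.
Summing (M+N)·P(x,y) over outcomes with M + N ≥ 11 gives 235/112.
E[M + N | M + N ≥ 11] = (235/112) / (5/28) = 47/4.

47/4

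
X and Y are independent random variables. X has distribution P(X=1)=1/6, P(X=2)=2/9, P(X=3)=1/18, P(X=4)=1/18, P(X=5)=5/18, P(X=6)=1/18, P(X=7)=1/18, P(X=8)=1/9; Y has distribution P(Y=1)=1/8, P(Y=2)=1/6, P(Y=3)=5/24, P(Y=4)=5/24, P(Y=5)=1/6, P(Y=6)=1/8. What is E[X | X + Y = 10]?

241/41

P(X + Y = 10) = 41/432.
Summing X·P(x,y) over outcomes with X + Y = 10 gives 241/432.
E[X | X + Y = 10] = (241/432) / (41/432) = 241/41.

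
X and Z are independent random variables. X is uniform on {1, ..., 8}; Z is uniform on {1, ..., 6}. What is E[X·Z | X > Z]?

P(X > Z) = 9/16.
Summing XZ·P(x,y) over outcomes with X > Z gives 245/24.
E[X·Z | X > Z] = (245/24) / (9/16) = 490/27.

490/27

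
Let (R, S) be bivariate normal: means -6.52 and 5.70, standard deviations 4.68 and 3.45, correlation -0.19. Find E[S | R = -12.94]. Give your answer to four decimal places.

The regression of S on R has slope ρ·σ_S/σ_R and passes through (μ_R, μ_S).
E[S | R=-12.94] = 5.70 + (-0.19)·(3.45/4.68)·(-12.94 − (-6.52)) = 5.70 + (-0.14006)·(-6.42) = 6.5992.

6.5992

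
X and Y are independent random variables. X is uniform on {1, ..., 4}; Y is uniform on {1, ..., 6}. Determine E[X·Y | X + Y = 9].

19

Outcomes with X + Y = 9: (3,6), (4,5), each with probability 1/24.
E[X·Y | X + Y = 9] = (18 + 20) / 2 = 19.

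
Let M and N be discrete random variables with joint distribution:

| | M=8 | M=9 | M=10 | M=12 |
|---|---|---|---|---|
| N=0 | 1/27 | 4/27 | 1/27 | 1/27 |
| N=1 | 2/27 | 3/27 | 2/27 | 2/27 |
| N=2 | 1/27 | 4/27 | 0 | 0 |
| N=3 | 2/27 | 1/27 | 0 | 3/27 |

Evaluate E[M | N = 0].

66/7

P(N = 0) = 7/27.
Summing M·P(M=x,N=y) over the conditioning event gives 22/9.
E[M | N = 0] = (22/9) / (7/27) = 66/7.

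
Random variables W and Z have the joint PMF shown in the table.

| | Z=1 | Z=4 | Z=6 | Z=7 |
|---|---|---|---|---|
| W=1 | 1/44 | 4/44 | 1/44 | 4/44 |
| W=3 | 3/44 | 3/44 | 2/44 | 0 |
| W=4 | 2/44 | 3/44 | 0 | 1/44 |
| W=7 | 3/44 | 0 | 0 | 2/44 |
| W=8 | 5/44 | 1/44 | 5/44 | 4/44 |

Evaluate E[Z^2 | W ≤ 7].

620/29

P(W ≤ 7) = 29/44.
Summing Z^2·P(W=x,Z=y) over the conditioning event gives 155/11.
E[Z^2 | W ≤ 7] = (155/11) / (29/44) = 620/29.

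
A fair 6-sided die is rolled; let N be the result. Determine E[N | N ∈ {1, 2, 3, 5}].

11/4

P(N ∈ {1, 2, 3, 5}) = 2/3.
Σ over the event: 1·1/6 + 2·1/6 + 3·1/6 + 5·1/6 = 11/6.
E[N | N ∈ {1, 2, 3, 5}] = (11/6) / (2/3) = 11/4.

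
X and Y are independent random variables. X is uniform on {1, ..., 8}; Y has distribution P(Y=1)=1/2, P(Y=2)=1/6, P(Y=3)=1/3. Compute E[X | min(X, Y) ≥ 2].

5

P(min(X, Y) ≥ 2) = 7/16.
Summing X·P(x,y) over outcomes with min(X, Y) ≥ 2 gives 35/16.
E[X | min(X, Y) ≥ 2] = (35/16) / (7/16) = 5.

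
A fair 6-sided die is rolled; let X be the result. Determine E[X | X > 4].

Given X > 4, X is equally likely to be any of {5, 6}.
E[X | X > 4] = (5 + 6) / 2 = 11/2.

11/2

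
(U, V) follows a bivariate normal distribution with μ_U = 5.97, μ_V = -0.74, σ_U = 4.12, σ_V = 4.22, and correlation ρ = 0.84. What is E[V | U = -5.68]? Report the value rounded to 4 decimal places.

-10.7635

E[V | U=x] = μ_V + ρ(σ_V/σ_U)(x − μ_U) for jointly normal variables.
E[V | U=-5.68] = -0.74 + (0.84)·(4.22/4.12)·(-5.68 − (5.97)) = -0.74 + (0.86039)·(-11.65) = -10.7635.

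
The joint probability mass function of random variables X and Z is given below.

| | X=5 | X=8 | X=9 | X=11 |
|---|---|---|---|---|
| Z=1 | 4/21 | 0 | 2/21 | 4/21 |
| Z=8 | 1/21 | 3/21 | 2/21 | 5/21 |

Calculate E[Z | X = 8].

8

P(X = 8) = 1/7.
Σ Z·P over the event = 8·(3/21) = 8/7.
E[Z | X = 8] = (8/7) / (1/7) = 8.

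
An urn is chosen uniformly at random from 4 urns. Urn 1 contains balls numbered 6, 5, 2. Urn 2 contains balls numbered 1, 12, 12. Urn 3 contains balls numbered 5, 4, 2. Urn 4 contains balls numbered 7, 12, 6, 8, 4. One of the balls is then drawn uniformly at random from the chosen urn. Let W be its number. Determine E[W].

89/15

E[W | urn 1] = (6+5+2)/3 = 13/3.
E[W | urn 2] = (1+12+12)/3 = 25/3.
E[W | urn 3] = (5+4+2)/3 = 11/3.
E[W | urn 4] = (7+12+6+8+4)/5 = 37/5.
E[W] = (1/4)·(13/3) + (1/4)·(25/3) + (1/4)·(11/3) + (1/4)·(37/5) = 89/15.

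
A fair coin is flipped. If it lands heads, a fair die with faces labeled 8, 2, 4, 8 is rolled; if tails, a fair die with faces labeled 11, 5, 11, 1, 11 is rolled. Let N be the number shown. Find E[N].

133/20

E[N | heads] = (8+2+4+8)/4 = 11/2.
E[N | tails] = (11+5+11+1+11)/5 = 39/5.
By the law of total expectation,
E[N] = (1/2)·(11/2) + (1/2)·(39/5) = 133/20.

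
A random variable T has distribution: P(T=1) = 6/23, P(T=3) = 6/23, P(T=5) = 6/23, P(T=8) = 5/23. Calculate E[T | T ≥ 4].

P(T ≥ 4) = 11/23.
Σ over the event: 5·6/23 + 8·5/23 = 70/23.
E[T | T ≥ 4] = (70/23) / (11/23) = 70/11.

70/11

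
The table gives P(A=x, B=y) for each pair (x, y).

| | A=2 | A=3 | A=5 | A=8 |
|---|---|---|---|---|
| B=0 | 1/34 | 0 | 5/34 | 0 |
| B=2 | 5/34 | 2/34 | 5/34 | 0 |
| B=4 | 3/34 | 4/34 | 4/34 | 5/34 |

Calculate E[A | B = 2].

41/12

P(B = 2) = 6/17.
Σ A·P over the event = 2·(5/34) + 3·(2/34) + 5·(5/34) = 41/34.
E[A | B = 2] = (41/34) / (6/17) = 41/12.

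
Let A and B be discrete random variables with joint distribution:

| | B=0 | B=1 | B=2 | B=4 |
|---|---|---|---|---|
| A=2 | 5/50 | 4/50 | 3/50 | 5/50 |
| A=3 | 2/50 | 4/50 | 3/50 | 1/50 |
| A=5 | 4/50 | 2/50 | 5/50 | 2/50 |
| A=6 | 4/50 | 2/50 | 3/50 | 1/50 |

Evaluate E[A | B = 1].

P(B = 1) = 6/25.
Summing A·P(A=x,B=y) over the conditioning event gives 21/25.
E[A | B = 1] = (21/25) / (6/25) = 7/2.

7/2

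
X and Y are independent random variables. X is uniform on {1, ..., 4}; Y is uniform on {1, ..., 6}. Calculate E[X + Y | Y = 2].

9/2

Outcomes with Y = 2: (1,2), (2,2), (3,2), (4,2), each with probability 1/24.
E[X + Y | Y = 2] = (3 + 4 + 5 + 6) / 4 = 9/2.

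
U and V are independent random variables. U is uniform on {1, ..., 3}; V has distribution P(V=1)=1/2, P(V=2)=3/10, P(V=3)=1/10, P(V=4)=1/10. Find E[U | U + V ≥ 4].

P(U + V ≥ 4) = 17/30.
Summing U·P(x,y) over outcomes with U + V ≥ 4 gives 7/5.
E[U | U + V ≥ 4] = (7/5) / (17/30) = 42/17.

42/17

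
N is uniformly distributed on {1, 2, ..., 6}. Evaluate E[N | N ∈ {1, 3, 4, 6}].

P(N ∈ {1, 3, 4, 6}) = 2/3.
Σ over the event: 1·1/6 + 3·1/6 + 4·1/6 + 6·1/6 = 7/3.
E[N | N ∈ {1, 3, 4, 6}] = (7/3) / (2/3) = 7/2.

7/2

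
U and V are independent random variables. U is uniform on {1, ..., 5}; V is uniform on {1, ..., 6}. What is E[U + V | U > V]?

6

P(U > V) = 1/3.
Summing (U+V)·P(x,y) over outcomes with U > V gives 2.
E[U + V | U > V] = (2) / (1/3) = 6.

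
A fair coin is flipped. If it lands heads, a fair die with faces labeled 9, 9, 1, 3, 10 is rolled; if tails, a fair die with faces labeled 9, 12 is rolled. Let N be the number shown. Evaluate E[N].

169/20

E[N | heads] = (9+9+1+3+10)/5 = 32/5.
E[N | tails] = (9+12)/2 = 21/2.
By the law of total expectation,
E[N] = (1/2)·(32/5) + (1/2)·(21/2) = 169/20.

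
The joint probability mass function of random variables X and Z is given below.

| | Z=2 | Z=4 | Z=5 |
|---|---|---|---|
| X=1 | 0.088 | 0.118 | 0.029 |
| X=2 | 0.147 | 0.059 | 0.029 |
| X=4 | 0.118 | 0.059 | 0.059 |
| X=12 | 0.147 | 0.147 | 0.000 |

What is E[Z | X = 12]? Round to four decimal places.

P(X = 12) = 0.294.
Σ Z·P over the event = 2·(0.147) + 4·(0.147) = 0.882.
E[Z | X = 12] = (0.882) / (0.294) = 3.0000.

3.0000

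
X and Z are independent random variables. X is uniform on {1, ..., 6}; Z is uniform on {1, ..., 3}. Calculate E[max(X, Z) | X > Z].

53/12

P(X > Z) = 2/3.
Summing max(X,Z)·P(x,y) over outcomes with X > Z gives 53/18.
E[max(X, Z) | X > Z] = (53/18) / (2/3) = 53/12.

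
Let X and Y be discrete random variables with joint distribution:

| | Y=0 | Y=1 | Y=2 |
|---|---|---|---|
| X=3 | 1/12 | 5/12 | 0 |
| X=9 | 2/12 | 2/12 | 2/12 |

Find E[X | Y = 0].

7

P(Y = 0) = 1/4.
Σ X·P over the event = 3·(1/12) + 9·(2/12) = 7/4.
E[X | Y = 0] = (7/4) / (1/4) = 7.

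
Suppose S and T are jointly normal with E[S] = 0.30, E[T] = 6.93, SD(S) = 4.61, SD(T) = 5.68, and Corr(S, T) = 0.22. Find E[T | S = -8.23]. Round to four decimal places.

4.6178

The regression of T on S has slope ρ·σ_T/σ_S and passes through (μ_S, μ_T).
E[T | S=-8.23] = 6.93 + (0.22)·(5.68/4.61)·(-8.23 − (0.30)) = 6.93 + (0.271063)·(-8.53) = 4.6178.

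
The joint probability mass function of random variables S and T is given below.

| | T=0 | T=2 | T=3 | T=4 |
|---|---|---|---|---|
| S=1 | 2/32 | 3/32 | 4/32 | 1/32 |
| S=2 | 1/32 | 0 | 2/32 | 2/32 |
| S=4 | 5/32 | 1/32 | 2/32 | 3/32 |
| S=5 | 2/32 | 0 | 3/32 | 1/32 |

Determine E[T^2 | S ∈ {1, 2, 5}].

P(S ∈ {1, 2, 5}) = 21/32.
Summing T^2·P(S=x,T=y) over the conditioning event gives 157/32.
E[T^2 | S ∈ {1, 2, 5}] = (157/32) / (21/32) = 157/21.

157/21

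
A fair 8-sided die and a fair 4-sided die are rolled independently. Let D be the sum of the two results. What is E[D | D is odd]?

7

P(D is odd) = 1/2.
Σ over the event: 3·1/16 + 5·1/8 + 7·1/8 + 9·1/8 + 11·1/16 = 7/2.
E[D | D is odd] = (7/2) / (1/2) = 7.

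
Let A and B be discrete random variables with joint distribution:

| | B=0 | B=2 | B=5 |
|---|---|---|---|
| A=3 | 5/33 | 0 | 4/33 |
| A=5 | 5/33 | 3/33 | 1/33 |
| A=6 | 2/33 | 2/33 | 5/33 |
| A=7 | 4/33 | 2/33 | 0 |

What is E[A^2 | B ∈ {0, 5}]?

679/26

P(B ∈ {0, 5}) = 26/33.
Σ A^2·P over the event = 9·(5/33) + 9·(4/33) + 25·(5/33) + 25·(1/33) + 36·(2/33) + 36·(5/33) + 49·(4/33) = 679/33.
E[A^2 | B ∈ {0, 5}] = (679/33) / (26/33) = 679/26.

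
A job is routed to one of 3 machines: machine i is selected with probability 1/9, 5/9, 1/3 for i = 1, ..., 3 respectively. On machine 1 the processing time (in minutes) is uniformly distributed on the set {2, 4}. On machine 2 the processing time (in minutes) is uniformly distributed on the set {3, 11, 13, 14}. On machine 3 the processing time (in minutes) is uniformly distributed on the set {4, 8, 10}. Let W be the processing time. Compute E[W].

305/36

E[W | machine 1] = (2+4)/2 = 3.
E[W | machine 2] = (3+11+13+14)/4 = 41/4.
E[W | machine 3] = (4+8+10)/3 = 22/3.
By the law of total expectation,
E[W] = (1/9)·(3) + (5/9)·(41/4) + (1/3)·(22/3) = 305/36.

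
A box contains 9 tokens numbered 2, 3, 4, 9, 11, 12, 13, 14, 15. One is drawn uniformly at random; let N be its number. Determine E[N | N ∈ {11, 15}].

13

P(N ∈ {11, 15}) = 2/9.
Σ over the event: 11·1/9 + 15·1/9 = 26/9.
E[N | N ∈ {11, 15}] = (26/9) / (2/9) = 13.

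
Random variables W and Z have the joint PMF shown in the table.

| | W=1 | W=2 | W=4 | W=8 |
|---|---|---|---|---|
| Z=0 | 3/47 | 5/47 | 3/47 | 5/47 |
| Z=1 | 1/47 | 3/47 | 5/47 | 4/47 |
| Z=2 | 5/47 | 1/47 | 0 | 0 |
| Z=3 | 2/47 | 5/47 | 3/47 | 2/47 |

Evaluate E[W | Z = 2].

P(Z = 2) = 6/47.
Σ W·P over the event = 1·(5/47) + 2·(1/47) = 7/47.
E[W | Z = 2] = (7/47) / (6/47) = 7/6.

7/6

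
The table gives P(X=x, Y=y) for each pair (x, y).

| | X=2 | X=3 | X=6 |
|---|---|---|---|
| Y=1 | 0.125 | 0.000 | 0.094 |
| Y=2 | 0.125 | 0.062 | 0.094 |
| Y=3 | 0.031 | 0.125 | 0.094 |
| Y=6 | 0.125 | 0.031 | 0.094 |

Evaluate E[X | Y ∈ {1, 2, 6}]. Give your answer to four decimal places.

P(Y ∈ {1, 2, 6}) = 0.750.
Σ X·P over the event = 2·(0.125) + 2·(0.125) + 2·(0.125) + 3·(0.062) + 3·(0.031) + 6·(0.094) + 6·(0.094) + 6·(0.094) = 2.721.
E[X | Y ∈ {1, 2, 6}] = (2.721) / (0.750) = 3.6280.

3.6280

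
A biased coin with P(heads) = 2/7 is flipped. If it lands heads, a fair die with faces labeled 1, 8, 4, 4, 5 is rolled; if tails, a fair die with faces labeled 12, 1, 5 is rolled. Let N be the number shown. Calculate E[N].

E[N | heads] = (1+8+4+4+5)/5 = 22/5.
E[N | tails] = (12+1+5)/3 = 6.
By the law of total expectation,
E[N] = (2/7)·(22/5) + (5/7)·(6) = 194/35.

194/35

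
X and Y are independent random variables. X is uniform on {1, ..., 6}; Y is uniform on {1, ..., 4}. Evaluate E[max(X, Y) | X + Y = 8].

Outcomes with X + Y = 8: (4,4), (5,3), (6,2), each with probability 1/24.
E[max(X, Y) | X + Y = 8] = (4 + 5 + 6) / 3 = 5.

5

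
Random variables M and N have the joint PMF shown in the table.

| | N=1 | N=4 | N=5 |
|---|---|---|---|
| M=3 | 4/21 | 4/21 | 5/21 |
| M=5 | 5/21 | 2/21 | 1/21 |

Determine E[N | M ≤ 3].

P(M ≤ 3) = 13/21.
Σ N·P over the event = 1·(4/21) + 4·(4/21) + 5·(5/21) = 15/7.
E[N | M ≤ 3] = (15/7) / (13/21) = 45/13.

45/13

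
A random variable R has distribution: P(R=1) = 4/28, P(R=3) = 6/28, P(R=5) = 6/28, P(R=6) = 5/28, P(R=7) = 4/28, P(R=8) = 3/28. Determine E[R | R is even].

27/4

P(R is even) = 2/7.
Σ over the event: 6·5/28 + 8·3/28 = 27/14.
E[R | R is even] = (27/14) / (2/7) = 27/4.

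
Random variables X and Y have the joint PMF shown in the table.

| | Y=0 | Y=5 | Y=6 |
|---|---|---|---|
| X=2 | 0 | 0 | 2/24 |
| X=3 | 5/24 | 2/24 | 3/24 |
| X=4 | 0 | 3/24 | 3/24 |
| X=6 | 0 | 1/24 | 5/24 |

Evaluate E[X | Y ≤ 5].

P(Y ≤ 5) = 11/24.
Σ X·P over the event = 3·(5/24) + 3·(2/24) + 4·(3/24) + 6·(1/24) = 13/8.
E[X | Y ≤ 5] = (13/8) / (11/24) = 39/11.

39/11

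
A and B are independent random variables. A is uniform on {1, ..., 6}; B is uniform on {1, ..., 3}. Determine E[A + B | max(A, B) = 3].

24/5

Outcomes with max(A, B) = 3: (1,3), (2,3), (3,1), (3,2), (3,3), each with probability 1/18.
E[A + B | max(A, B) = 3] = (4 + 5 + 4 + 5 + 6) / 5 = 24/5.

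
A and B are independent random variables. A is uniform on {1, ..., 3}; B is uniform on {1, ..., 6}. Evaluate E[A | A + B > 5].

20/9

P(A + B > 5) = 1/2.
Summing A·P(x,y) over outcomes with A + B > 5 gives 10/9.
E[A | A + B > 5] = (10/9) / (1/2) = 20/9.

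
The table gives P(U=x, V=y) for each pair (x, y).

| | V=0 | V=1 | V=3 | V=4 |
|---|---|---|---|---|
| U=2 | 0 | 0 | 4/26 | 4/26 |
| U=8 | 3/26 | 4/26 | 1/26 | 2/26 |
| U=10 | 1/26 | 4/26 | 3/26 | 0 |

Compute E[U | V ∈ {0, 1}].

P(V ∈ {0, 1}) = 6/13.
Σ U·P over the event = 8·(3/26) + 8·(4/26) + 10·(1/26) + 10·(4/26) = 53/13.
E[U | V ∈ {0, 1}] = (53/13) / (6/13) = 53/6.

53/6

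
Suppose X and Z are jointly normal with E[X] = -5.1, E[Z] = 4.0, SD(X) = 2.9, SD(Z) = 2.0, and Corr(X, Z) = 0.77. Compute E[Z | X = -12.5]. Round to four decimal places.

0.0703

E[Z | X=x] = μ_Z + ρ(σ_Z/σ_X)(x − μ_X) for jointly normal variables.
E[Z | X=-12.5] = 4.0 + (0.77)·(2.0/2.9)·(-12.5 − (-5.1)) = 4.0 + (0.531034)·(-7.4) = 0.0703.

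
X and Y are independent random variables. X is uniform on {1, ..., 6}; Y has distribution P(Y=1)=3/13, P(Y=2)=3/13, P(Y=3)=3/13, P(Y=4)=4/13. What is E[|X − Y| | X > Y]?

105/44

P(X > Y) = 22/39.
Summing |X−Y|·P(x,y) over outcomes with X > Y gives 35/26.
E[|X − Y| | X > Y] = (35/26) / (22/39) = 105/44.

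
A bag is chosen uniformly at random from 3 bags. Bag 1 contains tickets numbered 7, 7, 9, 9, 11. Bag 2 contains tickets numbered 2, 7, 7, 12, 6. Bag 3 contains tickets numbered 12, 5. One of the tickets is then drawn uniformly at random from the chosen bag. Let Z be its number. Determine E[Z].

E[Z | bag 1] = (7+7+9+9+11)/5 = 43/5.
E[Z | bag 2] = (2+7+7+12+6)/5 = 34/5.
E[Z | bag 3] = (12+5)/2 = 17/2.
By the law of total expectation,
E[Z] = (1/3)·(43/5) + (1/3)·(34/5) + (1/3)·(17/2) = 239/30.

239/30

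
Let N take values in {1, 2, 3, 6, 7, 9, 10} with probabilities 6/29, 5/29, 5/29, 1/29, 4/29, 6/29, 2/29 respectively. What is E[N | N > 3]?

P(N > 3) = 13/29.
Σ over the event: 6·1/29 + 7·4/29 + 9·6/29 + 10·2/29 = 108/29.
E[N | N > 3] = (108/29) / (13/29) = 108/13.

108/13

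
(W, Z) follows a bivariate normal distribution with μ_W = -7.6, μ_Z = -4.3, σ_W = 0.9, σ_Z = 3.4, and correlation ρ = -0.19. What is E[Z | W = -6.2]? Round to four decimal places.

E[Z | W=x] = μ_Z + ρ(σ_Z/σ_W)(x − μ_W) for jointly normal variables.
E[Z | W=-6.2] = -4.3 + (-0.19)·(3.4/0.9)·(-6.2 − (-7.6)) = -4.3 + (-0.71778)·(1.4) = -5.3049.

-5.3049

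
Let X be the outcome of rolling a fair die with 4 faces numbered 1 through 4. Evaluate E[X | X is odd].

2

Given X is odd, X is equally likely to be any of {1, 3}.
E[X | X is odd] = (1 + 3) / 2 = 2.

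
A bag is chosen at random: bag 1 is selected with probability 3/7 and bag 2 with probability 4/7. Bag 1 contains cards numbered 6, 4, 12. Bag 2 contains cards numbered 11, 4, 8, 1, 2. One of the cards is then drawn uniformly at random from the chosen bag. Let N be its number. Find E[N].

E[N | bag 1] = (6+4+12)/3 = 22/3.
E[N | bag 2] = (11+4+8+1+2)/5 = 26/5.
By the law of total expectation,
E[N] = (3/7)·(22/3) + (4/7)·(26/5) = 214/35.

214/35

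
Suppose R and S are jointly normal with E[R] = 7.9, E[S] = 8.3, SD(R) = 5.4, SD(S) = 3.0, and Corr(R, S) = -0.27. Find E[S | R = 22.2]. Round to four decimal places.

6.1550

For a bivariate normal, E[S | R=x] = μ_S + ρ·(σ_S/σ_R)·(x − μ_R).
E[S | R=22.2] = 8.3 + (-0.27)·(3.0/5.4)·(22.2 − (7.9)) = 8.3 + (-0.15)·(14.3) = 6.1550.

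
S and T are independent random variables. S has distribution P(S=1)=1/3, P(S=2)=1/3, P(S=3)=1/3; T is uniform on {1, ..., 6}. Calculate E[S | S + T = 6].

P(S + T = 6) = 1/6.
Summing S·P(x,y) over outcomes with S + T = 6 gives 1/3.
E[S | S + T = 6] = (1/3) / (1/6) = 2.

2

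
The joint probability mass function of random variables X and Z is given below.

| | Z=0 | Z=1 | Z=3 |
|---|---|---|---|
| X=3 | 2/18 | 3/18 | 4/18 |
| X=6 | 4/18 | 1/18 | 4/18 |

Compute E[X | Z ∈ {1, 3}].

17/4

P(Z ∈ {1, 3}) = 2/3.
Σ X·P over the event = 3·(3/18) + 3·(4/18) + 6·(1/18) + 6·(4/18) = 17/6.
E[X | Z ∈ {1, 3}] = (17/6) / (2/3) = 17/4.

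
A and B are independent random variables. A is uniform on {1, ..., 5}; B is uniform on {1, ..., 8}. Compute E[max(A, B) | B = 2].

Outcomes with B = 2: (1,2), (2,2), (3,2), (4,2), (5,2), each with probability 1/40.
E[max(A, B) | B = 2] = (2 + 2 + 3 + 4 + 5) / 5 = 16/5.

16/5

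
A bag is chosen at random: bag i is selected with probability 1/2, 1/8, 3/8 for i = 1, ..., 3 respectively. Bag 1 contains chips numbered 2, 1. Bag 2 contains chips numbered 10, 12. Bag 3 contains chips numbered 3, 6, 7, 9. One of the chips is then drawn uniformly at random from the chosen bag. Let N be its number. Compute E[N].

E[N | bag 1] = (2+1)/2 = 3/2.
E[N | bag 2] = (10+12)/2 = 11.
E[N | bag 3] = (3+6+7+9)/4 = 25/4.
E[N] = (1/2)·(3/2) + (1/8)·(11) + (3/8)·(25/4) = 143/32.

143/32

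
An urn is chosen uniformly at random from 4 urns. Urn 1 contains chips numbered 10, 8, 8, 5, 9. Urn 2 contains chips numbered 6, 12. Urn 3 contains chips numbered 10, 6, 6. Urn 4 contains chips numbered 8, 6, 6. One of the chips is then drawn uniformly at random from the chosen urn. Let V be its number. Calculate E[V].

31/4

E[V | urn 1] = (10+8+8+5+9)/5 = 8.
E[V | urn 2] = (6+12)/2 = 9.
E[V | urn 3] = (10+6+6)/3 = 22/3.
E[V | urn 4] = (8+6+6)/3 = 20/3.
E[V] = (1/4)·(8) + (1/4)·(9) + (1/4)·(22/3) + (1/4)·(20/3) = 31/4.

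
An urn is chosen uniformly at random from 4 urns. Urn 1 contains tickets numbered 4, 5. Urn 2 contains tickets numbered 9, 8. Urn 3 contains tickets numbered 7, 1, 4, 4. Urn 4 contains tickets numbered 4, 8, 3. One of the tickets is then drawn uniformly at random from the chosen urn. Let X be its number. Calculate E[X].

E[X | urn 1] = (4+5)/2 = 9/2.
E[X | urn 2] = (9+8)/2 = 17/2.
E[X | urn 3] = (7+1+4+4)/4 = 4.
E[X | urn 4] = (4+8+3)/3 = 5.
By the law of total expectation,
E[X] = (1/4)·(9/2) + (1/4)·(17/2) + (1/4)·(4) + (1/4)·(5) = 11/2.

11/2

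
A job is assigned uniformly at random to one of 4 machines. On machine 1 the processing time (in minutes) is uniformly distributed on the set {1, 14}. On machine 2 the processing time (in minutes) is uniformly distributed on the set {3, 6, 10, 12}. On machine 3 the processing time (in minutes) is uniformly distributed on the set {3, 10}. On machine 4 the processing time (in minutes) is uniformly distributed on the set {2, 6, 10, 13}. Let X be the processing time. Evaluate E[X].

59/8

E[X | machine 1] = (1+14)/2 = 15/2.
E[X | machine 2] = (3+6+10+12)/4 = 31/4.
E[X | machine 3] = (3+10)/2 = 13/2.
E[X | machine 4] = (2+6+10+13)/4 = 31/4.
By the law of total expectation,
E[X] = (1/4)·(15/2) + (1/4)·(31/4) + (1/4)·(13/2) + (1/4)·(31/4) = 59/8.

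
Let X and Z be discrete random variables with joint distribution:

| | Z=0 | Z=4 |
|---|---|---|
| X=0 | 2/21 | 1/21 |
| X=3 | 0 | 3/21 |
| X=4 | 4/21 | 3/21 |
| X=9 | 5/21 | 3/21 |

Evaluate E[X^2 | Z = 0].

469/11

P(Z = 0) = 11/21.
Σ X^2·P over the event = 0·(2/21) + 16·(4/21) + 81·(5/21) = 67/3.
E[X^2 | Z = 0] = (67/3) / (11/21) = 469/11.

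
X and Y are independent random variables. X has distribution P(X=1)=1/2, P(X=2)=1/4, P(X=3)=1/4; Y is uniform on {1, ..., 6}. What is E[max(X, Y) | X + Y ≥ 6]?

P(X + Y ≥ 6) = 11/24.
Summing max(X,Y)·P(x,y) over outcomes with X + Y ≥ 6 gives 55/24.
E[max(X, Y) | X + Y ≥ 6] = (55/24) / (11/24) = 5.

5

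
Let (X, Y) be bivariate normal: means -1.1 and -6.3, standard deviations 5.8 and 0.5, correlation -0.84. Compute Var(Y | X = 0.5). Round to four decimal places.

0.0736

For a bivariate normal, Var(Y | X=x) = σ_Y²(1 − ρ²).
Var(Y | X=0.5) = (0.5)²·(1 − (-0.84)²) = 0.25·0.2944 = 0.0736.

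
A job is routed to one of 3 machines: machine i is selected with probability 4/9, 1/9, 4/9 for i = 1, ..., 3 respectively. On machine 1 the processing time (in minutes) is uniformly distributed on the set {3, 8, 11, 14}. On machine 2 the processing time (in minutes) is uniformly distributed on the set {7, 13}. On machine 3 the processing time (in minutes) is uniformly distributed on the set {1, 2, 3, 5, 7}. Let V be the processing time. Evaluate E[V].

E[V | machine 1] = (3+8+11+14)/4 = 9.
E[V | machine 2] = (7+13)/2 = 10.
E[V | machine 3] = (1+2+3+5+7)/5 = 18/5.
E[V] = (4/9)·(9) + (1/9)·(10) + (4/9)·(18/5) = 302/45.

302/45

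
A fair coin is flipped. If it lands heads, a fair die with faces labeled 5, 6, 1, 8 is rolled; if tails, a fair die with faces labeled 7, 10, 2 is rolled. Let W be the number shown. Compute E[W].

17/3

E[W | heads] = (5+6+1+8)/4 = 5.
E[W | tails] = (7+10+2)/3 = 19/3.
E[W] = (1/2)·(5) + (1/2)·(19/3) = 17/3.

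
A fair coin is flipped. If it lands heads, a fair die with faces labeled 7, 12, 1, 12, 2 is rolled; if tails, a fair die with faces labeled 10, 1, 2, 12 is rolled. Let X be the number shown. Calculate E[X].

E[X | heads] = (7+12+1+12+2)/5 = 34/5.
E[X | tails] = (10+1+2+12)/4 = 25/4.
By the law of total expectation,
E[X] = (1/2)·(34/5) + (1/2)·(25/4) = 261/40.

261/40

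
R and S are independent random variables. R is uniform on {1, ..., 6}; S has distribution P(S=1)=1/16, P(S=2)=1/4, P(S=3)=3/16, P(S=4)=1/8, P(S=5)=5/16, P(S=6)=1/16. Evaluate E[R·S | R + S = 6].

P(R + S = 6) = 5/32.
Summing RS·P(x,y) over outcomes with R + S = 6 gives 35/32.
E[R·S | R + S = 6] = (35/32) / (5/32) = 7.

7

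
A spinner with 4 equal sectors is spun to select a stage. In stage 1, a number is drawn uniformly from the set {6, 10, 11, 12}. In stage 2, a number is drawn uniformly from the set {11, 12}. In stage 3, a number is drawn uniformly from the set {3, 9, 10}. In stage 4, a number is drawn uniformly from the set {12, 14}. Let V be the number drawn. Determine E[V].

499/48

E[V | stage 1] = (6+10+11+12)/4 = 39/4.
E[V | stage 2] = (11+12)/2 = 23/2.
E[V | stage 3] = (3+9+10)/3 = 22/3.
E[V | stage 4] = (12+14)/2 = 13.
By the law of total expectation,
E[V] = (1/4)·(39/4) + (1/4)·(23/2) + (1/4)·(22/3) + (1/4)·(13) = 499/48.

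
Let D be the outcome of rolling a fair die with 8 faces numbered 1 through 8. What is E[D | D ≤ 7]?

Given D ≤ 7, D is equally likely to be any of {1, 2, 3, 4, 5, 6, 7}.
E[D | D ≤ 7] = (1 + 2 + 3 + 4 + 5 + 6 + 7) / 7 = 4.

4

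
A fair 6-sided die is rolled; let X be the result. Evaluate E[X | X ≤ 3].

Given X ≤ 3, X is equally likely to be any of {1, 2, 3}.
E[X | X ≤ 3] = (1 + 2 + 3) / 3 = 2.

2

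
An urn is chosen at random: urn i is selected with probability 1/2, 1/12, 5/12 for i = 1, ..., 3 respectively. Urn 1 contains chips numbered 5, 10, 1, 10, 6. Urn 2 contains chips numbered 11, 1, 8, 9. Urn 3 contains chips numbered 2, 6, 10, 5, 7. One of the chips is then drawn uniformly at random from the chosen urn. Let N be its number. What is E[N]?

E[N | urn 1] = (5+10+1+10+6)/5 = 32/5.
E[N | urn 2] = (11+1+8+9)/4 = 29/4.
E[N | urn 3] = (2+6+10+5+7)/5 = 6.
E[N] = (1/2)·(32/5) + (1/12)·(29/4) + (5/12)·(6) = 1513/240.

1513/240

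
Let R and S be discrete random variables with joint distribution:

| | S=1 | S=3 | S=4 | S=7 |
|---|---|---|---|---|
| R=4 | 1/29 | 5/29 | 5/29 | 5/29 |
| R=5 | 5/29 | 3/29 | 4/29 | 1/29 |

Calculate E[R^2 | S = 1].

47/2

P(S = 1) = 6/29.
Σ R^2·P over the event = 16·(1/29) + 25·(5/29) = 141/29.
E[R^2 | S = 1] = (141/29) / (6/29) = 47/2.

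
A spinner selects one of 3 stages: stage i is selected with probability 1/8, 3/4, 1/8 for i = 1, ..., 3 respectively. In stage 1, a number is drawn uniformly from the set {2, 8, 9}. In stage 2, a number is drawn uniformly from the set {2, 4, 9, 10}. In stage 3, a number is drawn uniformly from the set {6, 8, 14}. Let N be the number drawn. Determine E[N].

319/48

E[N | stage 1] = (2+8+9)/3 = 19/3.
E[N | stage 2] = (2+4+9+10)/4 = 25/4.
E[N | stage 3] = (6+8+14)/3 = 28/3.
E[N] = (1/8)·(19/3) + (3/4)·(25/4) + (1/8)·(28/3) = 319/48.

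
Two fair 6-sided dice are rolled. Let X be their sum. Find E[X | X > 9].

32/3

P(X > 9) = 1/6.
Σ over the event: 10·1/12 + 11·1/18 + 12·1/36 = 16/9.
E[X | X > 9] = (16/9) / (1/6) = 32/3.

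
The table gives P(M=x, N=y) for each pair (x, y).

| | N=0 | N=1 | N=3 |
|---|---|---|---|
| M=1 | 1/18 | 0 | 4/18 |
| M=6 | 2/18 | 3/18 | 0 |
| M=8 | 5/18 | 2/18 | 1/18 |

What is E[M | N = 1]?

P(N = 1) = 5/18.
Σ M·P over the event = 6·(3/18) + 8·(2/18) = 17/9.
E[M | N = 1] = (17/9) / (5/18) = 34/5.

34/5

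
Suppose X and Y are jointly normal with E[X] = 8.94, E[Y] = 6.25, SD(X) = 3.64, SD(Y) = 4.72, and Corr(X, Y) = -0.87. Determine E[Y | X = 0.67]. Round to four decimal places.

15.5797

For a bivariate normal, E[Y | X=x] = μ_Y + ρ·(σ_Y/σ_X)·(x − μ_X).
E[Y | X=0.67] = 6.25 + (-0.87)·(4.72/3.64)·(0.67 − (8.94)) = 6.25 + (-1.128132)·(-8.27) = 15.5797.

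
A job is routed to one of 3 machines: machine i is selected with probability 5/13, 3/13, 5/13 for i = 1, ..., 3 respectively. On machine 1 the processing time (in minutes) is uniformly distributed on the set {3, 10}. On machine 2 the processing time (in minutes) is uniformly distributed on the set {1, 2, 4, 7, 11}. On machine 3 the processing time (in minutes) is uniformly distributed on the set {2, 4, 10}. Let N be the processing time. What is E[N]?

445/78

E[N | machine 1] = (3+10)/2 = 13/2.
E[N | machine 2] = (1+2+4+7+11)/5 = 5.
E[N | machine 3] = (2+4+10)/3 = 16/3.
By the law of total expectation,
E[N] = (5/13)·(13/2) + (3/13)·(5) + (5/13)·(16/3) = 445/78.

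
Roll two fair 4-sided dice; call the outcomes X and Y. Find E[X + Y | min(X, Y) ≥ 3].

Outcomes with min(X, Y) ≥ 3: (3,3), (3,4), (4,3), (4,4), each with probability 1/16.
E[X + Y | min(X, Y) ≥ 3] = (6 + 7 + 7 + 8) / 4 = 7.

7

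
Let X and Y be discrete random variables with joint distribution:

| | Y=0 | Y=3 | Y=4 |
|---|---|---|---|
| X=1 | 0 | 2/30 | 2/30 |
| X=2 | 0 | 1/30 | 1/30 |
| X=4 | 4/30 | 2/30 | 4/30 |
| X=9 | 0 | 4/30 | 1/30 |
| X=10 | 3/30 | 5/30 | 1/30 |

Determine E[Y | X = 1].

7/2

P(X = 1) = 2/15.
Σ Y·P over the event = 3·(2/30) + 4·(2/30) = 7/15.
E[Y | X = 1] = (7/15) / (2/15) = 7/2.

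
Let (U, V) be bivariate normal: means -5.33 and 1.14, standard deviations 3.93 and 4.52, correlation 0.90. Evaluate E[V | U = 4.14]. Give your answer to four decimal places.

10.9425

The regression of V on U has slope ρ·σ_V/σ_U and passes through (μ_U, μ_V).
E[V | U=4.14] = 1.14 + (0.90)·(4.52/3.93)·(4.14 − (-5.33)) = 1.14 + (1.03511)·(9.47) = 10.9425.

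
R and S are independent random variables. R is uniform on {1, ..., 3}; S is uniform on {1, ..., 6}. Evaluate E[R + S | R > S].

4

Outcomes with R > S: (2,1), (3,1), (3,2), each with probability 1/18.
E[R + S | R > S] = (3 + 4 + 5) / 3 = 4.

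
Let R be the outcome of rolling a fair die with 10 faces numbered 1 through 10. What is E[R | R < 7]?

7/2

Given R < 7, R is equally likely to be any of {1, 2, 3, 4, 5, 6}.
E[R | R < 7] = (1 + 2 + 3 + 4 + 5 + 6) / 6 = 7/2.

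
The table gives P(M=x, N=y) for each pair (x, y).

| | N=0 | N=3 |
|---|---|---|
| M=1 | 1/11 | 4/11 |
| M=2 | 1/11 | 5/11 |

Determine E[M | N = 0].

P(N = 0) = 2/11.
Σ M·P over the event = 1·(1/11) + 2·(1/11) = 3/11.
E[M | N = 0] = (3/11) / (2/11) = 3/2.

3/2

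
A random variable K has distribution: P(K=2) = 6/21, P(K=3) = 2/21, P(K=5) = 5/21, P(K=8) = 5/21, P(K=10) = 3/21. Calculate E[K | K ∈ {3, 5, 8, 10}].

101/15

P(K ∈ {3, 5, 8, 10}) = 5/7.
Σ over the event: 3·2/21 + 5·5/21 + 8·5/21 + 10·1/7 = 101/21.
E[K | K ∈ {3, 5, 8, 10}] = (101/21) / (5/7) = 101/15.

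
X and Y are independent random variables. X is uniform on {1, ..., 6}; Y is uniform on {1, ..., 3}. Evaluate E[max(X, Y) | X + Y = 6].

Outcomes with X + Y = 6: (3,3), (4,2), (5,1), each with probability 1/18.
E[max(X, Y) | X + Y = 6] = (3 + 4 + 5) / 3 = 4.

4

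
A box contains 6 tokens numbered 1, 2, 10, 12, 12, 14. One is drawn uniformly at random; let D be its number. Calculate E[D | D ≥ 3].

P(D ≥ 3) = 2/3.
Σ over the event: 10·1/6 + 12·1/3 + 14·1/6 = 8.
E[D | D ≥ 3] = (8) / (2/3) = 12.

12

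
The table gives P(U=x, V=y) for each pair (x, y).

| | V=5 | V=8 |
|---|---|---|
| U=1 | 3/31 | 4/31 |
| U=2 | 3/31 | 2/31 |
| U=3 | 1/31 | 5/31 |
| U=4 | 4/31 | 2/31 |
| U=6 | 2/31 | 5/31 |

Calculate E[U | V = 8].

61/18

P(V = 8) = 18/31.
Σ U·P over the event = 1·(4/31) + 2·(2/31) + 3·(5/31) + 4·(2/31) + 6·(5/31) = 61/31.
E[U | V = 8] = (61/31) / (18/31) = 61/18.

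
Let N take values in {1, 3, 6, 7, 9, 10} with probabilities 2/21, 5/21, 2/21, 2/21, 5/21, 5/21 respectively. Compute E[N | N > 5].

P(N > 5) = 2/3.
Σ over the event: 6·2/21 + 7·2/21 + 9·5/21 + 10·5/21 = 121/21.
E[N | N > 5] = (121/21) / (2/3) = 121/14.

121/14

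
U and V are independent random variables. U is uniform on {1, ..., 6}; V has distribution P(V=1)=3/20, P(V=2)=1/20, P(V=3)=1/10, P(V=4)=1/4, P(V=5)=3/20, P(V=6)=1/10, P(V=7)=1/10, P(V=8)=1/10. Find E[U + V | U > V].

277/38

P(U > V) = 19/60.
Summing (U+V)·P(x,y) over outcomes with U > V gives 277/120.
E[U + V | U > V] = (277/120) / (19/60) = 277/38.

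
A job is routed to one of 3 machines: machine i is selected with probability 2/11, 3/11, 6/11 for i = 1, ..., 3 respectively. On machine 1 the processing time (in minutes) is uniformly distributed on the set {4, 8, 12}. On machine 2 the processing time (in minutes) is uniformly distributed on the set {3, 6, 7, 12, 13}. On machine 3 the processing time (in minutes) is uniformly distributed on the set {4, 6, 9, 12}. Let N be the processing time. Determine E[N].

E[N | machine 1] = (4+8+12)/3 = 8.
E[N | machine 2] = (3+6+7+12+13)/5 = 41/5.
E[N | machine 3] = (4+6+9+12)/4 = 31/4.
E[N] = (2/11)·(8) + (3/11)·(41/5) + (6/11)·(31/4) = 871/110.

871/110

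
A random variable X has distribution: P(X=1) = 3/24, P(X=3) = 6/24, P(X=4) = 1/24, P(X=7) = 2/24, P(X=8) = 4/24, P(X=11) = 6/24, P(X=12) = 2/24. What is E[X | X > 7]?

P(X > 7) = 1/2.
Σ over the event: 8·1/6 + 11·1/4 + 12·1/12 = 61/12.
E[X | X > 7] = (61/12) / (1/2) = 61/6.

61/6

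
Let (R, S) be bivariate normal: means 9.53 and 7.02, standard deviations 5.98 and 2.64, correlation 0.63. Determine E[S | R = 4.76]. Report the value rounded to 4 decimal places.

E[S | R=x] = μ_S + ρ(σ_S/σ_R)(x − μ_R) for jointly normal variables.
E[S | R=4.76] = 7.02 + (0.63)·(2.64/5.98)·(4.76 − (9.53)) = 7.02 + (0.27813)·(-4.77) = 5.6933.

5.6933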